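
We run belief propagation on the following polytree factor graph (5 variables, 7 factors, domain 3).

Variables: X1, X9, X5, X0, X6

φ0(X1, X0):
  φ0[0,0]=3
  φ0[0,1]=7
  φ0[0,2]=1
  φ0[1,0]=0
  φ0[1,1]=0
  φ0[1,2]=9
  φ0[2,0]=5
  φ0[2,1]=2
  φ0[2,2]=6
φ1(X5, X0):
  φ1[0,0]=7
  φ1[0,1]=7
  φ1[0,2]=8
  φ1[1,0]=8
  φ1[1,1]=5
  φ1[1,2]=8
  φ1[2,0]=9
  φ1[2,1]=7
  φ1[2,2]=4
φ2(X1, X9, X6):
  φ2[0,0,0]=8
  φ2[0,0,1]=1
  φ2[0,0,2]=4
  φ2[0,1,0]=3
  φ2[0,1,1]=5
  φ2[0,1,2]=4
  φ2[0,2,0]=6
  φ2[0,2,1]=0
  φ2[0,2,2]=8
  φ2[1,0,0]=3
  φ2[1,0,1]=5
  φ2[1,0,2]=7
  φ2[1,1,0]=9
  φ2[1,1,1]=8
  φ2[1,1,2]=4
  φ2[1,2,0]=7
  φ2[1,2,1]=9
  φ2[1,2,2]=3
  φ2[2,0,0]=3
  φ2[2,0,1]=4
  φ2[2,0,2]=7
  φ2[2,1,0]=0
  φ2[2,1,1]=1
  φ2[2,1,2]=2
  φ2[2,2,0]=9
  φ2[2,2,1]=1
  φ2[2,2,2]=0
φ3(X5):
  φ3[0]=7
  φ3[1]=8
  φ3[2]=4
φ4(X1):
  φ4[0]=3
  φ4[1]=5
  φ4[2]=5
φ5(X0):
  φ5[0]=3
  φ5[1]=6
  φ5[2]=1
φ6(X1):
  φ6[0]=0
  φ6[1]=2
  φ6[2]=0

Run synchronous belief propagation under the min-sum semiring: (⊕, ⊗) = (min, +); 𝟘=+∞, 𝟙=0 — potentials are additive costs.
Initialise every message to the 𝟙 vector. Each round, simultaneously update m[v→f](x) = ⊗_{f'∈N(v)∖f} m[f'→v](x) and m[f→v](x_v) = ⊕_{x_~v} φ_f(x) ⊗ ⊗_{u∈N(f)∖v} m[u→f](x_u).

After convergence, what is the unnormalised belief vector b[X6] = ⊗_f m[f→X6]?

b[X6] = [16, 13, 17]

init: all messages = 𝟙 over 3 values
r1 m[φ0→X1] = [1, 0, 2]
r1 m[φ0→X0] = [0, 0, 1]
r1 m[φ1→X5] = [7, 5, 4]
r1 m[φ1→X0] = [7, 5, 4]
r1 m[φ2→X1] = [0, 3, 0]
r1 m[φ2→X9] = [1, 0, 0]
r1 m[φ2→X6] = [0, 0, 0]
r1 m[φ3→X5] = [7, 8, 4]
r1 m[φ4→X1] = [3, 5, 5]
r1 m[φ5→X0] = [3, 6, 1]
r1 m[φ6→X1] = [0, 2, 0]
r1 m[X1→φ0] = [0, 0, 0]
r1 m[X1→φ2] = [0, 0, 0]
r1 m[X1→φ4] = [0, 0, 0]
r1 m[X1→φ6] = [0, 0, 0]
r1 m[X9→φ2] = [0, 0, 0]
r1 m[X5→φ1] = [0, 0, 0]
r1 m[X5→φ3] = [0, 0, 0]
r1 m[X0→φ0] = [0, 0, 0]
r1 m[X0→φ1] = [0, 0, 0]
r1 m[X0→φ5] = [0, 0, 0]
r1 m[X6→φ2] = [0, 0, 0]
r2 m[φ0→X1] = [1, 0, 2]
r2 m[φ0→X0] = [0, 0, 1]
r2 m[φ1→X5] = [7, 5, 4]
r2 m[φ1→X0] = [7, 5, 4]
r2 m[φ2→X1] = [0, 3, 0]
r2 m[φ2→X9] = [1, 0, 0]
r2 m[φ2→X6] = [0, 0, 0]
r2 m[φ3→X5] = [7, 8, 4]
r2 m[φ4→X1] = [3, 5, 5]
r2 m[φ5→X0] = [3, 6, 1]
r2 m[φ6→X1] = [0, 2, 0]
r2 m[X1→φ0] = [3, 10, 5]
r2 m[X1→φ2] = [4, 7, 7]
r2 m[X1→φ4] = [1, 5, 2]
r2 m[X1→φ6] = [4, 8, 7]
r2 m[X9→φ2] = [0, 0, 0]
r2 m[X5→φ1] = [7, 8, 4]
r2 m[X5→φ3] = [7, 5, 4]
r2 m[X0→φ0] = [10, 11, 5]
r2 m[X0→φ1] = [3, 6, 2]
r2 m[X0→φ5] = [7, 5, 5]
r2 m[X6→φ2] = [0, 0, 0]
r3 m[φ0→X1] = [6, 10, 11]
r3 m[φ0→X0] = [6, 7, 4]
r3 m[φ1→X5] = [10, 10, 6]
r3 m[φ1→X0] = [13, 11, 8]
r3 m[φ2→X1] = [0, 3, 0]
r3 m[φ2→X9] = [5, 7, 4]
r3 m[φ2→X6] = [7, 4, 7]
r3 m[φ3→X5] = [7, 8, 4]
r3 m[φ4→X1] = [3, 5, 5]
r3 m[φ5→X0] = [3, 6, 1]
r3 m[φ6→X1] = [0, 2, 0]
r3 m[X1→φ0] = [3, 10, 5]
r3 m[X1→φ2] = [4, 7, 7]
r3 m[X1→φ4] = [1, 5, 2]
r3 m[X1→φ6] = [4, 8, 7]
r3 m[X9→φ2] = [0, 0, 0]
r3 m[X5→φ1] = [7, 8, 4]
r3 m[X5→φ3] = [7, 5, 4]
r3 m[X0→φ0] = [10, 11, 5]
r3 m[X0→φ1] = [3, 6, 2]
r3 m[X0→φ5] = [7, 5, 5]
r3 m[X6→φ2] = [0, 0, 0]
r4 m[φ0→X1] = [6, 10, 11]
r4 m[φ0→X0] = [6, 7, 4]
r4 m[φ1→X5] = [10, 10, 6]
r4 m[φ1→X0] = [13, 11, 8]
r4 m[φ2→X1] = [0, 3, 0]
r4 m[φ2→X9] = [5, 7, 4]
r4 m[φ2→X6] = [7, 4, 7]
r4 m[φ3→X5] = [7, 8, 4]
r4 m[φ4→X1] = [3, 5, 5]
r4 m[φ5→X0] = [3, 6, 1]
r4 m[φ6→X1] = [0, 2, 0]
r4 m[X1→φ0] = [3, 10, 5]
r4 m[X1→φ2] = [9, 17, 16]
r4 m[X1→φ4] = [6, 15, 11]
r4 m[X1→φ6] = [9, 18, 16]
r4 m[X9→φ2] = [0, 0, 0]
r4 m[X5→φ1] = [7, 8, 4]
r4 m[X5→φ3] = [10, 10, 6]
r4 m[X0→φ0] = [16, 17, 9]
r4 m[X0→φ1] = [9, 13, 5]
r4 m[X0→φ5] = [19, 18, 12]
r4 m[X6→φ2] = [0, 0, 0]
r5 m[φ0→X1] = [10, 16, 15]
r5 m[φ0→X0] = [6, 7, 4]
r5 m[φ1→X5] = [13, 13, 9]
r5 m[φ1→X0] = [13, 11, 8]
r5 m[φ2→X1] = [0, 3, 0]
r5 m[φ2→X9] = [10, 12, 9]
r5 m[φ2→X6] = [12, 9, 13]
r5 m[φ3→X5] = [7, 8, 4]
r5 m[φ4→X1] = [3, 5, 5]
r5 m[φ5→X0] = [3, 6, 1]
r5 m[φ6→X1] = [0, 2, 0]
r5 m[X1→φ0] = [3, 10, 5]
r5 m[X1→φ2] = [9, 17, 16]
r5 m[X1→φ4] = [6, 15, 11]
r5 m[X1→φ6] = [9, 18, 16]
r5 m[X9→φ2] = [0, 0, 0]
r5 m[X5→φ1] = [7, 8, 4]
r5 m[X5→φ3] = [10, 10, 6]
r5 m[X0→φ0] = [16, 17, 9]
r5 m[X0→φ1] = [9, 13, 5]
r5 m[X0→φ5] = [19, 18, 12]
r5 m[X6→φ2] = [0, 0, 0]
r6 m[φ0→X1] = [10, 16, 15]
r6 m[φ0→X0] = [6, 7, 4]
r6 m[φ1→X5] = [13, 13, 9]
r6 m[φ1→X0] = [13, 11, 8]
r6 m[φ2→X1] = [0, 3, 0]
r6 m[φ2→X9] = [10, 12, 9]
r6 m[φ2→X6] = [12, 9, 13]
r6 m[φ3→X5] = [7, 8, 4]
r6 m[φ4→X1] = [3, 5, 5]
r6 m[φ5→X0] = [3, 6, 1]
r6 m[φ6→X1] = [0, 2, 0]
r6 m[X1→φ0] = [3, 10, 5]
r6 m[X1→φ2] = [13, 23, 20]
r6 m[X1→φ4] = [10, 21, 15]
r6 m[X1→φ6] = [13, 24, 20]
r6 m[X9→φ2] = [0, 0, 0]
r6 m[X5→φ1] = [7, 8, 4]
r6 m[X5→φ3] = [13, 13, 9]
r6 m[X0→φ0] = [16, 17, 9]
r6 m[X0→φ1] = [9, 13, 5]
r6 m[X0→φ5] = [19, 18, 12]
r6 m[X6→φ2] = [0, 0, 0]
r7 m[φ0→X1] = [10, 16, 15]
r7 m[φ0→X0] = [6, 7, 4]
r7 m[φ1→X5] = [13, 13, 9]
r7 m[φ1→X0] = [13, 11, 8]
r7 m[φ2→X1] = [0, 3, 0]
r7 m[φ2→X9] = [14, 16, 13]
r7 m[φ2→X6] = [16, 13, 17]
r7 m[φ3→X5] = [7, 8, 4]
r7 m[φ4→X1] = [3, 5, 5]
r7 m[φ5→X0] = [3, 6, 1]
r7 m[φ6→X1] = [0, 2, 0]
r7 m[X1→φ0] = [3, 10, 5]
r7 m[X1→φ2] = [13, 23, 20]
r7 m[X1→φ4] = [10, 21, 15]
r7 m[X1→φ6] = [13, 24, 20]
r7 m[X9→φ2] = [0, 0, 0]
r7 m[X5→φ1] = [7, 8, 4]
r7 m[X5→φ3] = [13, 13, 9]
r7 m[X0→φ0] = [16, 17, 9]
r7 m[X0→φ1] = [9, 13, 5]
r7 m[X0→φ5] = [19, 18, 12]
r7 m[X6→φ2] = [0, 0, 0]
r8 m[φ0→X1] = [10, 16, 15]
r8 m[φ0→X0] = [6, 7, 4]
r8 m[φ1→X5] = [13, 13, 9]
r8 m[φ1→X0] = [13, 11, 8]
r8 m[φ2→X1] = [0, 3, 0]
r8 m[φ2→X9] = [14, 16, 13]
r8 m[φ2→X6] = [16, 13, 17]
r8 m[φ3→X5] = [7, 8, 4]
r8 m[φ4→X1] = [3, 5, 5]
r8 m[φ5→X0] = [3, 6, 1]
r8 m[φ6→X1] = [0, 2, 0]
r8 m[X1→φ0] = [3, 10, 5]
r8 m[X1→φ2] = [13, 23, 20]
r8 m[X1→φ4] = [10, 21, 15]
r8 m[X1→φ6] = [13, 24, 20]
r8 m[X9→φ2] = [0, 0, 0]
r8 m[X5→φ1] = [7, 8, 4]
r8 m[X5→φ3] = [13, 13, 9]
r8 m[X0→φ0] = [16, 17, 9]
r8 m[X0→φ1] = [9, 13, 5]
r8 m[X0→φ5] = [19, 18, 12]
r8 m[X6→φ2] = [0, 0, 0]
fixed point reached at round 8
b[X6] = ⊗ incoming = [16, 13, 17]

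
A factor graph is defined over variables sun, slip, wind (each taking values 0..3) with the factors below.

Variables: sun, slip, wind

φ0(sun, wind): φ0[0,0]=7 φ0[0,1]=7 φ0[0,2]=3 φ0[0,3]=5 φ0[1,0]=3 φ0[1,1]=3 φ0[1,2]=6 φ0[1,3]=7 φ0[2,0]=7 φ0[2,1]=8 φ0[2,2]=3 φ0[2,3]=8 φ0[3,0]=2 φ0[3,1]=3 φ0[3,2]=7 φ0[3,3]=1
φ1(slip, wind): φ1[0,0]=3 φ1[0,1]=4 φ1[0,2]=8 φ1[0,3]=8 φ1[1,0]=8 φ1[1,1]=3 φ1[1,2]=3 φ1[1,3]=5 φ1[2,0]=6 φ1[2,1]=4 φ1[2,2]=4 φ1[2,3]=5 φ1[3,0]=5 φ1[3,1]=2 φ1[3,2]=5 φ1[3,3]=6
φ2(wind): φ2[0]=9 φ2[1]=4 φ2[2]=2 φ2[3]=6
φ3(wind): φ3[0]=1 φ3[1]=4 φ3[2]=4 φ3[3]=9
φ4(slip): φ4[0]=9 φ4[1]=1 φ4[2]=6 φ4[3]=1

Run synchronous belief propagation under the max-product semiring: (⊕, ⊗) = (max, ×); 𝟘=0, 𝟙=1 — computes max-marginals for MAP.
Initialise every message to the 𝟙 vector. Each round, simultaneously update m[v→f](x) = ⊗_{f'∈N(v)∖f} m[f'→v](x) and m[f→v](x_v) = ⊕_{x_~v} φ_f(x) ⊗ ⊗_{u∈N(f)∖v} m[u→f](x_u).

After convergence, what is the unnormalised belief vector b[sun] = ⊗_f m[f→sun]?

init: all messages = 𝟙 over 4 values
r1 m[φ0→sun] = [7, 7, 8, 7]
r1 m[φ0→wind] = [7, 8, 7, 8]
r1 m[φ1→slip] = [8, 8, 6, 6]
r1 m[φ1→wind] = [8, 4, 8, 8]
r1 m[φ2→wind] = [9, 4, 2, 6]
r1 m[φ3→wind] = [1, 4, 4, 9]
r1 m[φ4→slip] = [9, 1, 6, 1]
r1 m[sun→φ0] = [1, 1, 1, 1]
r1 m[slip→φ1] = [1, 1, 1, 1]
r1 m[slip→φ4] = [1, 1, 1, 1]
r1 m[wind→φ0] = [1, 1, 1, 1]
r1 m[wind→φ1] = [1, 1, 1, 1]
r1 m[wind→φ2] = [1, 1, 1, 1]
r1 m[wind→φ3] = [1, 1, 1, 1]
r2 m[φ0→sun] = [7, 7, 8, 7]
r2 m[φ0→wind] = [7, 8, 7, 8]
r2 m[φ1→slip] = [8, 8, 6, 6]
r2 m[φ1→wind] = [8, 4, 8, 8]
r2 m[φ2→wind] = [9, 4, 2, 6]
r2 m[φ3→wind] = [1, 4, 4, 9]
r2 m[φ4→slip] = [9, 1, 6, 1]
r2 m[sun→φ0] = [1, 1, 1, 1]
r2 m[slip→φ1] = [9, 1, 6, 1]
r2 m[slip→φ4] = [8, 8, 6, 6]
r2 m[wind→φ0] = [72, 64, 64, 432]
r2 m[wind→φ1] = [63, 128, 56, 432]
r2 m[wind→φ2] = [56, 128, 224, 576]
r2 m[wind→φ3] = [504, 128, 112, 384]
r3 m[φ0→sun] = [2160, 3024, 3456, 448]
r3 m[φ0→wind] = [7, 8, 7, 8]
r3 m[φ1→slip] = [3456, 2160, 2160, 2592]
r3 m[φ1→wind] = [36, 36, 72, 72]
r3 m[φ2→wind] = [9, 4, 2, 6]
r3 m[φ3→wind] = [1, 4, 4, 9]
r3 m[φ4→slip] = [9, 1, 6, 1]
r3 m[sun→φ0] = [1, 1, 1, 1]
r3 m[slip→φ1] = [9, 1, 6, 1]
r3 m[slip→φ4] = [8, 8, 6, 6]
r3 m[wind→φ0] = [72, 64, 64, 432]
r3 m[wind→φ1] = [63, 128, 56, 432]
r3 m[wind→φ2] = [56, 128, 224, 576]
r3 m[wind→φ3] = [504, 128, 112, 384]
r4 m[φ0→sun] = [2160, 3024, 3456, 448]
r4 m[φ0→wind] = [7, 8, 7, 8]
r4 m[φ1→slip] = [3456, 2160, 2160, 2592]
r4 m[φ1→wind] = [36, 36, 72, 72]
r4 m[φ2→wind] = [9, 4, 2, 6]
r4 m[φ3→wind] = [1, 4, 4, 9]
r4 m[φ4→slip] = [9, 1, 6, 1]
r4 m[sun→φ0] = [1, 1, 1, 1]
r4 m[slip→φ1] = [9, 1, 6, 1]
r4 m[slip→φ4] = [3456, 2160, 2160, 2592]
r4 m[wind→φ0] = [324, 576, 576, 3888]
r4 m[wind→φ1] = [63, 128, 56, 432]
r4 m[wind→φ2] = [252, 1152, 2016, 5184]
r4 m[wind→φ3] = [2268, 1152, 1008, 3456]
r5 m[φ0→sun] = [19440, 27216, 31104, 4032]
r5 m[φ0→wind] = [7, 8, 7, 8]
r5 m[φ1→slip] = [3456, 2160, 2160, 2592]
r5 m[φ1→wind] = [36, 36, 72, 72]
r5 m[φ2→wind] = [9, 4, 2, 6]
r5 m[φ3→wind] = [1, 4, 4, 9]
r5 m[φ4→slip] = [9, 1, 6, 1]
r5 m[sun→φ0] = [1, 1, 1, 1]
r5 m[slip→φ1] = [9, 1, 6, 1]
r5 m[slip→φ4] = [3456, 2160, 2160, 2592]
r5 m[wind→φ0] = [324, 576, 576, 3888]
r5 m[wind→φ1] = [63, 128, 56, 432]
r5 m[wind→φ2] = [252, 1152, 2016, 5184]
r5 m[wind→φ3] = [2268, 1152, 1008, 3456]
r6 m[φ0→sun] = [19440, 27216, 31104, 4032]
r6 m[φ0→wind] = [7, 8, 7, 8]
r6 m[φ1→slip] = [3456, 2160, 2160, 2592]
r6 m[φ1→wind] = [36, 36, 72, 72]
r6 m[φ2→wind] = [9, 4, 2, 6]
r6 m[φ3→wind] = [1, 4, 4, 9]
r6 m[φ4→slip] = [9, 1, 6, 1]
r6 m[sun→φ0] = [1, 1, 1, 1]
r6 m[slip→φ1] = [9, 1, 6, 1]
r6 m[slip→φ4] = [3456, 2160, 2160, 2592]
r6 m[wind→φ0] = [324, 576, 576, 3888]
r6 m[wind→φ1] = [63, 128, 56, 432]
r6 m[wind→φ2] = [252, 1152, 2016, 5184]
r6 m[wind→φ3] = [2268, 1152, 1008, 3456]
fixed point reached at round 6
b[sun] = ⊗ incoming = [19440, 27216, 31104, 4032]

b[sun] = [19440, 27216, 31104, 4032]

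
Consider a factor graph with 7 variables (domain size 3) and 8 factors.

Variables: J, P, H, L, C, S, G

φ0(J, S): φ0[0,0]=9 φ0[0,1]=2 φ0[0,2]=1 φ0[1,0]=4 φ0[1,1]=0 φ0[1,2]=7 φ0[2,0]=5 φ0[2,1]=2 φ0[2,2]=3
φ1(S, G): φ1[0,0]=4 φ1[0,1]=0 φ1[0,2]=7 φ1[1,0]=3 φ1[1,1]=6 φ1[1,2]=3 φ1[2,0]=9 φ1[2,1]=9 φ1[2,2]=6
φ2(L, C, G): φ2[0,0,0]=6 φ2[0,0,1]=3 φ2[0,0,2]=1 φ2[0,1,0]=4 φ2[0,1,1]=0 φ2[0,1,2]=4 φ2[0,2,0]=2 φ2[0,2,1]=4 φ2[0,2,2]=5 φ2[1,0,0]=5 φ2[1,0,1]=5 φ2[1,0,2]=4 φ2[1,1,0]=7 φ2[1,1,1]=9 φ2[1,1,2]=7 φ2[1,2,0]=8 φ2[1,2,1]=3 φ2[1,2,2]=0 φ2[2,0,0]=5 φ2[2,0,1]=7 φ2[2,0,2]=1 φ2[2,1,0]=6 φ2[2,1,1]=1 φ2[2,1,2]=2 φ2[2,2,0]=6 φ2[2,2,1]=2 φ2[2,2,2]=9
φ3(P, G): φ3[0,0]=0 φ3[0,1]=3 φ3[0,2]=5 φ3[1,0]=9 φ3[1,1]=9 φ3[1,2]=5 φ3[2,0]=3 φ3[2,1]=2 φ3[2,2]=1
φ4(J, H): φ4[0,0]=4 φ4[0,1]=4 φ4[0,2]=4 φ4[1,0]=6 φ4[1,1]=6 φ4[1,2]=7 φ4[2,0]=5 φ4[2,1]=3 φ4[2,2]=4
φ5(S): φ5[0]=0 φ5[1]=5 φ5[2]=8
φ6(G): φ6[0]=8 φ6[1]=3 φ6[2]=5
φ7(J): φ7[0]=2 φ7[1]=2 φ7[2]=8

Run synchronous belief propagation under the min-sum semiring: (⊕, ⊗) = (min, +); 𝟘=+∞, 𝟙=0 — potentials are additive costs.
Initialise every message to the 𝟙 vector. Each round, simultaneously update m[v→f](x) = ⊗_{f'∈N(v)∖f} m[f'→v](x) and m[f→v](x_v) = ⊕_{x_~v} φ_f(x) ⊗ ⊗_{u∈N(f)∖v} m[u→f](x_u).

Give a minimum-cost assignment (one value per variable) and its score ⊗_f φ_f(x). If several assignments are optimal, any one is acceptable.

init: all messages = 𝟙 over 3 values
r1 m[φ0→J] = [1, 0, 2]
r1 m[φ0→S] = [4, 0, 1]
r1 m[φ1→S] = [0, 3, 6]
r1 m[φ1→G] = [3, 0, 3]
r1 m[φ2→L] = [0, 0, 1]
r1 m[φ2→C] = [1, 0, 0]
r1 m[φ2→G] = [2, 0, 0]
r1 m[φ3→P] = [0, 5, 1]
r1 m[φ3→G] = [0, 2, 1]
r1 m[φ4→J] = [4, 6, 3]
r1 m[φ4→H] = [4, 3, 4]
r1 m[φ5→S] = [0, 5, 8]
r1 m[φ6→G] = [8, 3, 5]
r1 m[φ7→J] = [2, 2, 8]
r1 m[J→φ0] = [0, 0, 0]
r1 m[J→φ4] = [0, 0, 0]
r1 m[J→φ7] = [0, 0, 0]
r1 m[P→φ3] = [0, 0, 0]
r1 m[H→φ4] = [0, 0, 0]
r1 m[L→φ2] = [0, 0, 0]
r1 m[C→φ2] = [0, 0, 0]
r1 m[S→φ0] = [0, 0, 0]
r1 m[S→φ1] = [0, 0, 0]
r1 m[S→φ5] = [0, 0, 0]
r1 m[G→φ1] = [0, 0, 0]
r1 m[G→φ2] = [0, 0, 0]
r1 m[G→φ3] = [0, 0, 0]
r1 m[G→φ6] = [0, 0, 0]
r2 m[φ0→J] = [1, 0, 2]
r2 m[φ0→S] = [4, 0, 1]
r2 m[φ1→S] = [0, 3, 6]
r2 m[φ1→G] = [3, 0, 3]
r2 m[φ2→L] = [0, 0, 1]
r2 m[φ2→C] = [1, 0, 0]
r2 m[φ2→G] = [2, 0, 0]
r2 m[φ3→P] = [0, 5, 1]
r2 m[φ3→G] = [0, 2, 1]
r2 m[φ4→J] = [4, 6, 3]
r2 m[φ4→H] = [4, 3, 4]
r2 m[φ5→S] = [0, 5, 8]
r2 m[φ6→G] = [8, 3, 5]
r2 m[φ7→J] = [2, 2, 8]
r2 m[J→φ0] = [6, 8, 11]
r2 m[J→φ4] = [3, 2, 10]
r2 m[J→φ7] = [5, 6, 5]
r2 m[P→φ3] = [0, 0, 0]
r2 m[H→φ4] = [0, 0, 0]
r2 m[L→φ2] = [0, 0, 0]
r2 m[C→φ2] = [0, 0, 0]
r2 m[S→φ0] = [0, 8, 14]
r2 m[S→φ1] = [4, 5, 9]
r2 m[S→φ5] = [4, 3, 7]
r2 m[G→φ1] = [10, 5, 6]
r2 m[G→φ2] = [11, 5, 9]
r2 m[G→φ3] = [13, 3, 8]
r2 m[G→φ6] = [5, 2, 4]
r3 m[φ0→J] = [9, 4, 5]
r3 m[φ0→S] = [12, 8, 7]
r3 m[φ1→S] = [5, 9, 12]
r3 m[φ1→G] = [8, 4, 8]
r3 m[φ2→L] = [5, 8, 6]
r3 m[φ2→C] = [8, 5, 7]
r3 m[φ2→G] = [2, 0, 0]
r3 m[φ3→P] = [6, 12, 5]
r3 m[φ3→G] = [0, 2, 1]
r3 m[φ4→J] = [4, 6, 3]
r3 m[φ4→H] = [7, 7, 7]
r3 m[φ5→S] = [0, 5, 8]
r3 m[φ6→G] = [8, 3, 5]
r3 m[φ7→J] = [2, 2, 8]
r3 m[J→φ0] = [6, 8, 11]
r3 m[J→φ4] = [3, 2, 10]
r3 m[J→φ7] = [5, 6, 5]
r3 m[P→φ3] = [0, 0, 0]
r3 m[H→φ4] = [0, 0, 0]
r3 m[L→φ2] = [0, 0, 0]
r3 m[C→φ2] = [0, 0, 0]
r3 m[S→φ0] = [0, 8, 14]
r3 m[S→φ1] = [4, 5, 9]
r3 m[S→φ5] = [4, 3, 7]
r3 m[G→φ1] = [10, 5, 6]
r3 m[G→φ2] = [11, 5, 9]
r3 m[G→φ3] = [13, 3, 8]
r3 m[G→φ6] = [5, 2, 4]
r4 m[φ0→J] = [9, 4, 5]
r4 m[φ0→S] = [12, 8, 7]
r4 m[φ1→S] = [5, 9, 12]
r4 m[φ1→G] = [8, 4, 8]
r4 m[φ2→L] = [5, 8, 6]
r4 m[φ2→C] = [8, 5, 7]
r4 m[φ2→G] = [2, 0, 0]
r4 m[φ3→P] = [6, 12, 5]
r4 m[φ3→G] = [0, 2, 1]
r4 m[φ4→J] = [4, 6, 3]
r4 m[φ4→H] = [7, 7, 7]
r4 m[φ5→S] = [0, 5, 8]
r4 m[φ6→G] = [8, 3, 5]
r4 m[φ7→J] = [2, 2, 8]
r4 m[J→φ0] = [6, 8, 11]
r4 m[J→φ4] = [11, 6, 13]
r4 m[J→φ7] = [13, 10, 8]
r4 m[P→φ3] = [0, 0, 0]
r4 m[H→φ4] = [0, 0, 0]
r4 m[L→φ2] = [0, 0, 0]
r4 m[C→φ2] = [0, 0, 0]
r4 m[S→φ0] = [5, 14, 20]
r4 m[S→φ1] = [12, 13, 15]
r4 m[S→φ5] = [17, 17, 19]
r4 m[G→φ1] = [10, 5, 6]
r4 m[G→φ2] = [16, 9, 14]
r4 m[G→φ3] = [18, 7, 13]
r4 m[G→φ6] = [10, 6, 9]
r5 m[φ0→J] = [14, 9, 10]
r5 m[φ0→S] = [12, 8, 7]
r5 m[φ1→S] = [5, 9, 12]
r5 m[φ1→G] = [16, 12, 16]
r5 m[φ2→L] = [9, 12, 10]
r5 m[φ2→C] = [12, 9, 11]
r5 m[φ2→G] = [2, 0, 0]
r5 m[φ3→P] = [10, 16, 9]
r5 m[φ3→G] = [0, 2, 1]
r5 m[φ4→J] = [4, 6, 3]
r5 m[φ4→H] = [12, 12, 13]
r5 m[φ5→S] = [0, 5, 8]
r5 m[φ6→G] = [8, 3, 5]
r5 m[φ7→J] = [2, 2, 8]
r5 m[J→φ0] = [6, 8, 11]
r5 m[J→φ4] = [11, 6, 13]
r5 m[J→φ7] = [13, 10, 8]
r5 m[P→φ3] = [0, 0, 0]
r5 m[H→φ4] = [0, 0, 0]
r5 m[L→φ2] = [0, 0, 0]
r5 m[C→φ2] = [0, 0, 0]
r5 m[S→φ0] = [5, 14, 20]
r5 m[S→φ1] = [12, 13, 15]
r5 m[S→φ5] = [17, 17, 19]
r5 m[G→φ1] = [10, 5, 6]
r5 m[G→φ2] = [16, 9, 14]
r5 m[G→φ3] = [18, 7, 13]
r5 m[G→φ6] = [10, 6, 9]
r6 m[φ0→J] = [14, 9, 10]
r6 m[φ0→S] = [12, 8, 7]
r6 m[φ1→S] = [5, 9, 12]
r6 m[φ1→G] = [16, 12, 16]
r6 m[φ2→L] = [9, 12, 10]
r6 m[φ2→C] = [12, 9, 11]
r6 m[φ2→G] = [2, 0, 0]
r6 m[φ3→P] = [10, 16, 9]
r6 m[φ3→G] = [0, 2, 1]
r6 m[φ4→J] = [4, 6, 3]
r6 m[φ4→H] = [12, 12, 13]
r6 m[φ5→S] = [0, 5, 8]
r6 m[φ6→G] = [8, 3, 5]
r6 m[φ7→J] = [2, 2, 8]
r6 m[J→φ0] = [6, 8, 11]
r6 m[J→φ4] = [16, 11, 18]
r6 m[J→φ7] = [18, 15, 13]
r6 m[P→φ3] = [0, 0, 0]
r6 m[H→φ4] = [0, 0, 0]
r6 m[L→φ2] = [0, 0, 0]
r6 m[C→φ2] = [0, 0, 0]
r6 m[S→φ0] = [5, 14, 20]
r6 m[S→φ1] = [12, 13, 15]
r6 m[S→φ5] = [17, 17, 19]
r6 m[G→φ1] = [10, 5, 6]
r6 m[G→φ2] = [24, 17, 22]
r6 m[G→φ3] = [26, 15, 21]
r6 m[G→φ6] = [18, 14, 17]
r7 m[φ0→J] = [14, 9, 10]
r7 m[φ0→S] = [12, 8, 7]
r7 m[φ1→S] = [5, 9, 12]
r7 m[φ1→G] = [16, 12, 16]
r7 m[φ2→L] = [17, 20, 18]
r7 m[φ2→C] = [20, 17, 19]
r7 m[φ2→G] = [2, 0, 0]
r7 m[φ3→P] = [18, 24, 17]
r7 m[φ3→G] = [0, 2, 1]
r7 m[φ4→J] = [4, 6, 3]
r7 m[φ4→H] = [17, 17, 18]
r7 m[φ5→S] = [0, 5, 8]
r7 m[φ6→G] = [8, 3, 5]
r7 m[φ7→J] = [2, 2, 8]
r7 m[J→φ0] = [6, 8, 11]
r7 m[J→φ4] = [16, 11, 18]
r7 m[J→φ7] = [18, 15, 13]
r7 m[P→φ3] = [0, 0, 0]
r7 m[H→φ4] = [0, 0, 0]
r7 m[L→φ2] = [0, 0, 0]
r7 m[C→φ2] = [0, 0, 0]
r7 m[S→φ0] = [5, 14, 20]
r7 m[S→φ1] = [12, 13, 15]
r7 m[S→φ5] = [17, 17, 19]
r7 m[G→φ1] = [10, 5, 6]
r7 m[G→φ2] = [24, 17, 22]
r7 m[G→φ3] = [26, 15, 21]
r7 m[G→φ6] = [18, 14, 17]
r8 m[φ0→J] = [14, 9, 10]
r8 m[φ0→S] = [12, 8, 7]
r8 m[φ1→S] = [5, 9, 12]
r8 m[φ1→G] = [16, 12, 16]
r8 m[φ2→L] = [17, 20, 18]
r8 m[φ2→C] = [20, 17, 19]
r8 m[φ2→G] = [2, 0, 0]
r8 m[φ3→P] = [18, 24, 17]
r8 m[φ3→G] = [0, 2, 1]
r8 m[φ4→J] = [4, 6, 3]
r8 m[φ4→H] = [17, 17, 18]
r8 m[φ5→S] = [0, 5, 8]
r8 m[φ6→G] = [8, 3, 5]
r8 m[φ7→J] = [2, 2, 8]
r8 m[J→φ0] = [6, 8, 11]
r8 m[J→φ4] = [16, 11, 18]
r8 m[J→φ7] = [18, 15, 13]
r8 m[P→φ3] = [0, 0, 0]
r8 m[H→φ4] = [0, 0, 0]
r8 m[L→φ2] = [0, 0, 0]
r8 m[C→φ2] = [0, 0, 0]
r8 m[S→φ0] = [5, 14, 20]
r8 m[S→φ1] = [12, 13, 15]
r8 m[S→φ5] = [17, 17, 19]
r8 m[G→φ1] = [10, 5, 6]
r8 m[G→φ2] = [24, 17, 22]
r8 m[G→φ3] = [26, 15, 21]
r8 m[G→φ6] = [18, 14, 17]
fixed point reached at round 8
traceback from J: (J=1, P=2, H=0, L=0, C=1, S=0, G=1), score=17

assignment: (J=1, P=2, H=0, L=0, C=1, S=0, G=1); score = 17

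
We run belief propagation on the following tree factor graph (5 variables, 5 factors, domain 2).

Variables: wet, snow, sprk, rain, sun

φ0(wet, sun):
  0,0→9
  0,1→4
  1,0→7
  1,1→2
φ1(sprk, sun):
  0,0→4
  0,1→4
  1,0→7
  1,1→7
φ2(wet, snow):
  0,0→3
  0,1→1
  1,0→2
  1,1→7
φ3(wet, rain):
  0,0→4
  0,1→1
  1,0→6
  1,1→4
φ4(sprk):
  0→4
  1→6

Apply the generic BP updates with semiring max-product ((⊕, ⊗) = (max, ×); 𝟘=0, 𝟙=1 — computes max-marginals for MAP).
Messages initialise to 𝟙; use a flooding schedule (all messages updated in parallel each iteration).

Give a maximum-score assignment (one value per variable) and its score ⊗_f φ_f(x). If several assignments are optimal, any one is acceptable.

init: all messages = 𝟙 over 2 values
r1 m[φ0→wet] = [9, 7]
r1 m[φ0→sun] = [9, 4]
r1 m[φ1→sprk] = [4, 7]
r1 m[φ1→sun] = [7, 7]
r1 m[φ2→wet] = [3, 7]
r1 m[φ2→snow] = [3, 7]
r1 m[φ3→wet] = [4, 6]
r1 m[φ3→rain] = [6, 4]
r1 m[φ4→sprk] = [4, 6]
r1 m[wet→φ0] = [1, 1]
r1 m[wet→φ2] = [1, 1]
r1 m[wet→φ3] = [1, 1]
r1 m[snow→φ2] = [1, 1]
r1 m[sprk→φ1] = [1, 1]
r1 m[sprk→φ4] = [1, 1]
r1 m[rain→φ3] = [1, 1]
r1 m[sun→φ0] = [1, 1]
r1 m[sun→φ1] = [1, 1]
r2 m[φ0→wet] = [9, 7]
r2 m[φ0→sun] = [9, 4]
r2 m[φ1→sprk] = [4, 7]
r2 m[φ1→sun] = [7, 7]
r2 m[φ2→wet] = [3, 7]
r2 m[φ2→snow] = [3, 7]
r2 m[φ3→wet] = [4, 6]
r2 m[φ3→rain] = [6, 4]
r2 m[φ4→sprk] = [4, 6]
r2 m[wet→φ0] = [12, 42]
r2 m[wet→φ2] = [36, 42]
r2 m[wet→φ3] = [27, 49]
r2 m[snow→φ2] = [1, 1]
r2 m[sprk→φ1] = [4, 6]
r2 m[sprk→φ4] = [4, 7]
r2 m[rain→φ3] = [1, 1]
r2 m[sun→φ0] = [7, 7]
r2 m[sun→φ1] = [9, 4]
r3 m[φ0→wet] = [63, 49]
r3 m[φ0→sun] = [294, 84]
r3 m[φ1→sprk] = [36, 63]
r3 m[φ1→sun] = [42, 42]
r3 m[φ2→wet] = [3, 7]
r3 m[φ2→snow] = [108, 294]
r3 m[φ3→wet] = [4, 6]
r3 m[φ3→rain] = [294, 196]
r3 m[φ4→sprk] = [4, 6]
r3 m[wet→φ0] = [12, 42]
r3 m[wet→φ2] = [36, 42]
r3 m[wet→φ3] = [27, 49]
r3 m[snow→φ2] = [1, 1]
r3 m[sprk→φ1] = [4, 6]
r3 m[sprk→φ4] = [4, 7]
r3 m[rain→φ3] = [1, 1]
r3 m[sun→φ0] = [7, 7]
r3 m[sun→φ1] = [9, 4]
r4 m[φ0→wet] = [63, 49]
r4 m[φ0→sun] = [294, 84]
r4 m[φ1→sprk] = [36, 63]
r4 m[φ1→sun] = [42, 42]
r4 m[φ2→wet] = [3, 7]
r4 m[φ2→snow] = [108, 294]
r4 m[φ3→wet] = [4, 6]
r4 m[φ3→rain] = [294, 196]
r4 m[φ4→sprk] = [4, 6]
r4 m[wet→φ0] = [12, 42]
r4 m[wet→φ2] = [252, 294]
r4 m[wet→φ3] = [189, 343]
r4 m[snow→φ2] = [1, 1]
r4 m[sprk→φ1] = [4, 6]
r4 m[sprk→φ4] = [36, 63]
r4 m[rain→φ3] = [1, 1]
r4 m[sun→φ0] = [42, 42]
r4 m[sun→φ1] = [294, 84]
r5 m[φ0→wet] = [378, 294]
r5 m[φ0→sun] = [294, 84]
r5 m[φ1→sprk] = [1176, 2058]
r5 m[φ1→sun] = [42, 42]
r5 m[φ2→wet] = [3, 7]
r5 m[φ2→snow] = [756, 2058]
r5 m[φ3→wet] = [4, 6]
r5 m[φ3→rain] = [2058, 1372]
r5 m[φ4→sprk] = [4, 6]
r5 m[wet→φ0] = [12, 42]
r5 m[wet→φ2] = [252, 294]
r5 m[wet→φ3] = [189, 343]
r5 m[snow→φ2] = [1, 1]
r5 m[sprk→φ1] = [4, 6]
r5 m[sprk→φ4] = [36, 63]
r5 m[rain→φ3] = [1, 1]
r5 m[sun→φ0] = [42, 42]
r5 m[sun→φ1] = [294, 84]
r6 m[φ0→wet] = [378, 294]
r6 m[φ0→sun] = [294, 84]
r6 m[φ1→sprk] = [1176, 2058]
r6 m[φ1→sun] = [42, 42]
r6 m[φ2→wet] = [3, 7]
r6 m[φ2→snow] = [756, 2058]
r6 m[φ3→wet] = [4, 6]
r6 m[φ3→rain] = [2058, 1372]
r6 m[φ4→sprk] = [4, 6]
r6 m[wet→φ0] = [12, 42]
r6 m[wet→φ2] = [1512, 1764]
r6 m[wet→φ3] = [1134, 2058]
r6 m[snow→φ2] = [1, 1]
r6 m[sprk→φ1] = [4, 6]
r6 m[sprk→φ4] = [1176, 2058]
r6 m[rain→φ3] = [1, 1]
r6 m[sun→φ0] = [42, 42]
r6 m[sun→φ1] = [294, 84]
r7 m[φ0→wet] = [378, 294]
r7 m[φ0→sun] = [294, 84]
r7 m[φ1→sprk] = [1176, 2058]
r7 m[φ1→sun] = [42, 42]
r7 m[φ2→wet] = [3, 7]
r7 m[φ2→snow] = [4536, 12348]
r7 m[φ3→wet] = [4, 6]
r7 m[φ3→rain] = [12348, 8232]
r7 m[φ4→sprk] = [4, 6]
r7 m[wet→φ0] = [12, 42]
r7 m[wet→φ2] = [1512, 1764]
r7 m[wet→φ3] = [1134, 2058]
r7 m[snow→φ2] = [1, 1]
r7 m[sprk→φ1] = [4, 6]
r7 m[sprk→φ4] = [1176, 2058]
r7 m[rain→φ3] = [1, 1]
r7 m[sun→φ0] = [42, 42]
r7 m[sun→φ1] = [294, 84]
r8 m[φ0→wet] = [378, 294]
r8 m[φ0→sun] = [294, 84]
r8 m[φ1→sprk] = [1176, 2058]
r8 m[φ1→sun] = [42, 42]
r8 m[φ2→wet] = [3, 7]
r8 m[φ2→snow] = [4536, 12348]
r8 m[φ3→wet] = [4, 6]
r8 m[φ3→rain] = [12348, 8232]
r8 m[φ4→sprk] = [4, 6]
r8 m[wet→φ0] = [12, 42]
r8 m[wet→φ2] = [1512, 1764]
r8 m[wet→φ3] = [1134, 2058]
r8 m[snow→φ2] = [1, 1]
r8 m[sprk→φ1] = [4, 6]
r8 m[sprk→φ4] = [1176, 2058]
r8 m[rain→φ3] = [1, 1]
r8 m[sun→φ0] = [42, 42]
r8 m[sun→φ1] = [294, 84]
fixed point reached at round 8
traceback from wet: (wet=1, snow=1, sprk=1, rain=0, sun=0), score=12348

assignment: (wet=1, snow=1, sprk=1, rain=0, sun=0); score = 12348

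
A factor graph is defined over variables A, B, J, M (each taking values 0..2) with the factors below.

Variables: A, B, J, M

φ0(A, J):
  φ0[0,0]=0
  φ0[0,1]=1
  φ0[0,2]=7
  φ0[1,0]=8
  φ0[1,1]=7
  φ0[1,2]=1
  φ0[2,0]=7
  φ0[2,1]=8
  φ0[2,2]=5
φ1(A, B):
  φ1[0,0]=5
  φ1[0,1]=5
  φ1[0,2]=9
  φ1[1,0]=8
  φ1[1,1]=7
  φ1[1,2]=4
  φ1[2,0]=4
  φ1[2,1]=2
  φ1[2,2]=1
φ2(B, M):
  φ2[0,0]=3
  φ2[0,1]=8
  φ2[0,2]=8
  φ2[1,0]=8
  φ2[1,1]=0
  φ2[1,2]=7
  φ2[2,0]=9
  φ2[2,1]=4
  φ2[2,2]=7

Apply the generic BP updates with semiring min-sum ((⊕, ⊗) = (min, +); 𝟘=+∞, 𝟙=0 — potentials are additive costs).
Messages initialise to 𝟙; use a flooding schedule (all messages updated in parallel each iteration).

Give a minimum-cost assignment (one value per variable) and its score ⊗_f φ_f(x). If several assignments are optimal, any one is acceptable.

assignment: (A=0, B=1, J=0, M=1); score = 5

init: all messages = 𝟙 over 3 values
r1 m[φ0→A] = [0, 1, 5]
r1 m[φ0→J] = [0, 1, 1]
r1 m[φ1→A] = [5, 4, 1]
r1 m[φ1→B] = [4, 2, 1]
r1 m[φ2→B] = [3, 0, 4]
r1 m[φ2→M] = [3, 0, 7]
r1 m[A→φ0] = [0, 0, 0]
r1 m[A→φ1] = [0, 0, 0]
r1 m[B→φ1] = [0, 0, 0]
r1 m[B→φ2] = [0, 0, 0]
r1 m[J→φ0] = [0, 0, 0]
r1 m[M→φ2] = [0, 0, 0]
r2 m[φ0→A] = [0, 1, 5]
r2 m[φ0→J] = [0, 1, 1]
r2 m[φ1→A] = [5, 4, 1]
r2 m[φ1→B] = [4, 2, 1]
r2 m[φ2→B] = [3, 0, 4]
r2 m[φ2→M] = [3, 0, 7]
r2 m[A→φ0] = [5, 4, 1]
r2 m[A→φ1] = [0, 1, 5]
r2 m[B→φ1] = [3, 0, 4]
r2 m[B→φ2] = [4, 2, 1]
r2 m[J→φ0] = [0, 0, 0]
r2 m[M→φ2] = [0, 0, 0]
r3 m[φ0→A] = [0, 1, 5]
r3 m[φ0→J] = [5, 6, 5]
r3 m[φ1→A] = [5, 7, 2]
r3 m[φ1→B] = [5, 5, 5]
r3 m[φ2→B] = [3, 0, 4]
r3 m[φ2→M] = [7, 2, 8]
r3 m[A→φ0] = [5, 4, 1]
r3 m[A→φ1] = [0, 1, 5]
r3 m[B→φ1] = [3, 0, 4]
r3 m[B→φ2] = [4, 2, 1]
r3 m[J→φ0] = [0, 0, 0]
r3 m[M→φ2] = [0, 0, 0]
r4 m[φ0→A] = [0, 1, 5]
r4 m[φ0→J] = [5, 6, 5]
r4 m[φ1→A] = [5, 7, 2]
r4 m[φ1→B] = [5, 5, 5]
r4 m[φ2→B] = [3, 0, 4]
r4 m[φ2→M] = [7, 2, 8]
r4 m[A→φ0] = [5, 7, 2]
r4 m[A→φ1] = [0, 1, 5]
r4 m[B→φ1] = [3, 0, 4]
r4 m[B→φ2] = [5, 5, 5]
r4 m[J→φ0] = [0, 0, 0]
r4 m[M→φ2] = [0, 0, 0]
r5 m[φ0→A] = [0, 1, 5]
r5 m[φ0→J] = [5, 6, 7]
r5 m[φ1→A] = [5, 7, 2]
r5 m[φ1→B] = [5, 5, 5]
r5 m[φ2→B] = [3, 0, 4]
r5 m[φ2→M] = [8, 5, 12]
r5 m[A→φ0] = [5, 7, 2]
r5 m[A→φ1] = [0, 1, 5]
r5 m[B→φ1] = [3, 0, 4]
r5 m[B→φ2] = [5, 5, 5]
r5 m[J→φ0] = [0, 0, 0]
r5 m[M→φ2] = [0, 0, 0]
r6 m[φ0→A] = [0, 1, 5]
r6 m[φ0→J] = [5, 6, 7]
r6 m[φ1→A] = [5, 7, 2]
r6 m[φ1→B] = [5, 5, 5]
r6 m[φ2→B] = [3, 0, 4]
r6 m[φ2→M] = [8, 5, 12]
r6 m[A→φ0] = [5, 7, 2]
r6 m[A→φ1] = [0, 1, 5]
r6 m[B→φ1] = [3, 0, 4]
r6 m[B→φ2] = [5, 5, 5]
r6 m[J→φ0] = [0, 0, 0]
r6 m[M→φ2] = [0, 0, 0]
fixed point reached at round 6
traceback from A: (A=0, B=1, J=0, M=1), score=5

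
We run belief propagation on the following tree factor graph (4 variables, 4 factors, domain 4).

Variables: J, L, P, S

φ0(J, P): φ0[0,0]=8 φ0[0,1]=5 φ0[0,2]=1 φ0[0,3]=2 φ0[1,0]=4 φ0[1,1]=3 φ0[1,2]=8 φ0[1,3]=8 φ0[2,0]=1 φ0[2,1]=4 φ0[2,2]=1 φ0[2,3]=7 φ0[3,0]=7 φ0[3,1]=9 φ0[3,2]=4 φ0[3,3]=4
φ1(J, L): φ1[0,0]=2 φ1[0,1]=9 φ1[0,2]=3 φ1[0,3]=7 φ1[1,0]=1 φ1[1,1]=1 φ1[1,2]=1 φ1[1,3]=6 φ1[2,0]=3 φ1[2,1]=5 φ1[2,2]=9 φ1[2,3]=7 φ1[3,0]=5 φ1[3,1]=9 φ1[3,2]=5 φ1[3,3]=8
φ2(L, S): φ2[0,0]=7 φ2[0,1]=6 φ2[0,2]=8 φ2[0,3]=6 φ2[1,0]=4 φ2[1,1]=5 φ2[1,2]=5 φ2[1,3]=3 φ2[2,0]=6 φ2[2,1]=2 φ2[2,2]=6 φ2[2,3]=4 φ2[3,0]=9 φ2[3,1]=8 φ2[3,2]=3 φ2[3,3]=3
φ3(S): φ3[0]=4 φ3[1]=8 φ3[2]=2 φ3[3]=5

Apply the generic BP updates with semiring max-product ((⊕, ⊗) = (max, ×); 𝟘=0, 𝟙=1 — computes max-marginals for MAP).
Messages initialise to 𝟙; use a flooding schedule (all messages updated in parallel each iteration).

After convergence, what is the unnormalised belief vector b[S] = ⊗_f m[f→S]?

init: all messages = 𝟙 over 4 values
r1 m[φ0→J] = [8, 8, 7, 9]
r1 m[φ0→P] = [8, 9, 8, 8]
r1 m[φ1→J] = [9, 6, 9, 9]
r1 m[φ1→L] = [5, 9, 9, 8]
r1 m[φ2→L] = [8, 5, 6, 9]
r1 m[φ2→S] = [9, 8, 8, 6]
r1 m[φ3→S] = [4, 8, 2, 5]
r1 m[J→φ0] = [1, 1, 1, 1]
r1 m[J→φ1] = [1, 1, 1, 1]
r1 m[L→φ1] = [1, 1, 1, 1]
r1 m[L→φ2] = [1, 1, 1, 1]
r1 m[P→φ0] = [1, 1, 1, 1]
r1 m[S→φ2] = [1, 1, 1, 1]
r1 m[S→φ3] = [1, 1, 1, 1]
r2 m[φ0→J] = [8, 8, 7, 9]
r2 m[φ0→P] = [8, 9, 8, 8]
r2 m[φ1→J] = [9, 6, 9, 9]
r2 m[φ1→L] = [5, 9, 9, 8]
r2 m[φ2→L] = [8, 5, 6, 9]
r2 m[φ2→S] = [9, 8, 8, 6]
r2 m[φ3→S] = [4, 8, 2, 5]
r2 m[J→φ0] = [9, 6, 9, 9]
r2 m[J→φ1] = [8, 8, 7, 9]
r2 m[L→φ1] = [8, 5, 6, 9]
r2 m[L→φ2] = [5, 9, 9, 8]
r2 m[P→φ0] = [1, 1, 1, 1]
r2 m[S→φ2] = [4, 8, 2, 5]
r2 m[S→φ3] = [9, 8, 8, 6]
r3 m[φ0→J] = [8, 8, 7, 9]
r3 m[φ0→P] = [72, 81, 48, 63]
r3 m[φ1→J] = [63, 54, 63, 72]
r3 m[φ1→L] = [45, 81, 63, 72]
r3 m[φ2→L] = [48, 40, 24, 64]
r3 m[φ2→S] = [72, 64, 54, 36]
r3 m[φ3→S] = [4, 8, 2, 5]
r3 m[J→φ0] = [9, 6, 9, 9]
r3 m[J→φ1] = [8, 8, 7, 9]
r3 m[L→φ1] = [8, 5, 6, 9]
r3 m[L→φ2] = [5, 9, 9, 8]
r3 m[P→φ0] = [1, 1, 1, 1]
r3 m[S→φ2] = [4, 8, 2, 5]
r3 m[S→φ3] = [9, 8, 8, 6]
r4 m[φ0→J] = [8, 8, 7, 9]
r4 m[φ0→P] = [72, 81, 48, 63]
r4 m[φ1→J] = [63, 54, 63, 72]
r4 m[φ1→L] = [45, 81, 63, 72]
r4 m[φ2→L] = [48, 40, 24, 64]
r4 m[φ2→S] = [72, 64, 54, 36]
r4 m[φ3→S] = [4, 8, 2, 5]
r4 m[J→φ0] = [63, 54, 63, 72]
r4 m[J→φ1] = [8, 8, 7, 9]
r4 m[L→φ1] = [48, 40, 24, 64]
r4 m[L→φ2] = [45, 81, 63, 72]
r4 m[P→φ0] = [1, 1, 1, 1]
r4 m[S→φ2] = [4, 8, 2, 5]
r4 m[S→φ3] = [72, 64, 54, 36]
r5 m[φ0→J] = [8, 8, 7, 9]
r5 m[φ0→P] = [504, 648, 432, 441]
r5 m[φ1→J] = [448, 384, 448, 512]
r5 m[φ1→L] = [45, 81, 63, 72]
r5 m[φ2→L] = [48, 40, 24, 64]
r5 m[φ2→S] = [648, 576, 405, 270]
r5 m[φ3→S] = [4, 8, 2, 5]
r5 m[J→φ0] = [63, 54, 63, 72]
r5 m[J→φ1] = [8, 8, 7, 9]
r5 m[L→φ1] = [48, 40, 24, 64]
r5 m[L→φ2] = [45, 81, 63, 72]
r5 m[P→φ0] = [1, 1, 1, 1]
r5 m[S→φ2] = [4, 8, 2, 5]
r5 m[S→φ3] = [72, 64, 54, 36]
r6 m[φ0→J] = [8, 8, 7, 9]
r6 m[φ0→P] = [504, 648, 432, 441]
r6 m[φ1→J] = [448, 384, 448, 512]
r6 m[φ1→L] = [45, 81, 63, 72]
r6 m[φ2→L] = [48, 40, 24, 64]
r6 m[φ2→S] = [648, 576, 405, 270]
r6 m[φ3→S] = [4, 8, 2, 5]
r6 m[J→φ0] = [448, 384, 448, 512]
r6 m[J→φ1] = [8, 8, 7, 9]
r6 m[L→φ1] = [48, 40, 24, 64]
r6 m[L→φ2] = [45, 81, 63, 72]
r6 m[P→φ0] = [1, 1, 1, 1]
r6 m[S→φ2] = [4, 8, 2, 5]
r6 m[S→φ3] = [648, 576, 405, 270]
r7 m[φ0→J] = [8, 8, 7, 9]
r7 m[φ0→P] = [3584, 4608, 3072, 3136]
r7 m[φ1→J] = [448, 384, 448, 512]
r7 m[φ1→L] = [45, 81, 63, 72]
r7 m[φ2→L] = [48, 40, 24, 64]
r7 m[φ2→S] = [648, 576, 405, 270]
r7 m[φ3→S] = [4, 8, 2, 5]
r7 m[J→φ0] = [448, 384, 448, 512]
r7 m[J→φ1] = [8, 8, 7, 9]
r7 m[L→φ1] = [48, 40, 24, 64]
r7 m[L→φ2] = [45, 81, 63, 72]
r7 m[P→φ0] = [1, 1, 1, 1]
r7 m[S→φ2] = [4, 8, 2, 5]
r7 m[S→φ3] = [648, 576, 405, 270]
r8 m[φ0→J] = [8, 8, 7, 9]
r8 m[φ0→P] = [3584, 4608, 3072, 3136]
r8 m[φ1→J] = [448, 384, 448, 512]
r8 m[φ1→L] = [45, 81, 63, 72]
r8 m[φ2→L] = [48, 40, 24, 64]
r8 m[φ2→S] = [648, 576, 405, 270]
r8 m[φ3→S] = [4, 8, 2, 5]
r8 m[J→φ0] = [448, 384, 448, 512]
r8 m[J→φ1] = [8, 8, 7, 9]
r8 m[L→φ1] = [48, 40, 24, 64]
r8 m[L→φ2] = [45, 81, 63, 72]
r8 m[P→φ0] = [1, 1, 1, 1]
r8 m[S→φ2] = [4, 8, 2, 5]
r8 m[S→φ3] = [648, 576, 405, 270]
fixed point reached at round 8
b[S] = ⊗ incoming = [2592, 4608, 810, 1350]

b[S] = [2592, 4608, 810, 1350]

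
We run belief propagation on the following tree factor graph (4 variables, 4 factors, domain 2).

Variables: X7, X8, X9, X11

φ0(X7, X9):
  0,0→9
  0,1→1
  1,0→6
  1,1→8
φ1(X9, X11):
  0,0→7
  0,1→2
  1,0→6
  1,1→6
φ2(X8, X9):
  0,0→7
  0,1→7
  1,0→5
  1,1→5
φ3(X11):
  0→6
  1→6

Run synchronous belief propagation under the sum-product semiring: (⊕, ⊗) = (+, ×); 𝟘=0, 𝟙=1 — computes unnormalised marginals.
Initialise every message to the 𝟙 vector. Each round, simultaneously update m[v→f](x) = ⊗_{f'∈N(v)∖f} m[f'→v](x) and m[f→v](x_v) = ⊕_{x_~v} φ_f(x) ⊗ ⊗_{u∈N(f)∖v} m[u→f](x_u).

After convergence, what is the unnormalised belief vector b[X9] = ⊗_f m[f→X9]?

b[X9] = [9720, 7776]

init: all messages = 𝟙 over 2 values
r1 m[φ0→X7] = [10, 14]
r1 m[φ0→X9] = [15, 9]
r1 m[φ1→X9] = [9, 12]
r1 m[φ1→X11] = [13, 8]
r1 m[φ2→X8] = [14, 10]
r1 m[φ2→X9] = [12, 12]
r1 m[φ3→X11] = [6, 6]
r1 m[X7→φ0] = [1, 1]
r1 m[X8→φ2] = [1, 1]
r1 m[X9→φ0] = [1, 1]
r1 m[X9→φ1] = [1, 1]
r1 m[X9→φ2] = [1, 1]
r1 m[X11→φ1] = [1, 1]
r1 m[X11→φ3] = [1, 1]
r2 m[φ0→X7] = [10, 14]
r2 m[φ0→X9] = [15, 9]
r2 m[φ1→X9] = [9, 12]
r2 m[φ1→X11] = [13, 8]
r2 m[φ2→X8] = [14, 10]
r2 m[φ2→X9] = [12, 12]
r2 m[φ3→X11] = [6, 6]
r2 m[X7→φ0] = [1, 1]
r2 m[X8→φ2] = [1, 1]
r2 m[X9→φ0] = [108, 144]
r2 m[X9→φ1] = [180, 108]
r2 m[X9→φ2] = [135, 108]
r2 m[X11→φ1] = [6, 6]
r2 m[X11→φ3] = [13, 8]
r3 m[φ0→X7] = [1116, 1800]
r3 m[φ0→X9] = [15, 9]
r3 m[φ1→X9] = [54, 72]
r3 m[φ1→X11] = [1908, 1008]
r3 m[φ2→X8] = [1701, 1215]
r3 m[φ2→X9] = [12, 12]
r3 m[φ3→X11] = [6, 6]
r3 m[X7→φ0] = [1, 1]
r3 m[X8→φ2] = [1, 1]
r3 m[X9→φ0] = [108, 144]
r3 m[X9→φ1] = [180, 108]
r3 m[X9→φ2] = [135, 108]
r3 m[X11→φ1] = [6, 6]
r3 m[X11→φ3] = [13, 8]
r4 m[φ0→X7] = [1116, 1800]
r4 m[φ0→X9] = [15, 9]
r4 m[φ1→X9] = [54, 72]
r4 m[φ1→X11] = [1908, 1008]
r4 m[φ2→X8] = [1701, 1215]
r4 m[φ2→X9] = [12, 12]
r4 m[φ3→X11] = [6, 6]
r4 m[X7→φ0] = [1, 1]
r4 m[X8→φ2] = [1, 1]
r4 m[X9→φ0] = [648, 864]
r4 m[X9→φ1] = [180, 108]
r4 m[X9→φ2] = [810, 648]
r4 m[X11→φ1] = [6, 6]
r4 m[X11→φ3] = [1908, 1008]
r5 m[φ0→X7] = [6696, 10800]
r5 m[φ0→X9] = [15, 9]
r5 m[φ1→X9] = [54, 72]
r5 m[φ1→X11] = [1908, 1008]
r5 m[φ2→X8] = [10206, 7290]
r5 m[φ2→X9] = [12, 12]
r5 m[φ3→X11] = [6, 6]
r5 m[X7→φ0] = [1, 1]
r5 m[X8→φ2] = [1, 1]
r5 m[X9→φ0] = [648, 864]
r5 m[X9→φ1] = [180, 108]
r5 m[X9→φ2] = [810, 648]
r5 m[X11→φ1] = [6, 6]
r5 m[X11→φ3] = [1908, 1008]
r6 m[φ0→X7] = [6696, 10800]
r6 m[φ0→X9] = [15, 9]
r6 m[φ1→X9] = [54, 72]
r6 m[φ1→X11] = [1908, 1008]
r6 m[φ2→X8] = [10206, 7290]
r6 m[φ2→X9] = [12, 12]
r6 m[φ3→X11] = [6, 6]
r6 m[X7→φ0] = [1, 1]
r6 m[X8→φ2] = [1, 1]
r6 m[X9→φ0] = [648, 864]
r6 m[X9→φ1] = [180, 108]
r6 m[X9→φ2] = [810, 648]
r6 m[X11→φ1] = [6, 6]
r6 m[X11→φ3] = [1908, 1008]
fixed point reached at round 6
b[X9] = ⊗ incoming = [9720, 7776]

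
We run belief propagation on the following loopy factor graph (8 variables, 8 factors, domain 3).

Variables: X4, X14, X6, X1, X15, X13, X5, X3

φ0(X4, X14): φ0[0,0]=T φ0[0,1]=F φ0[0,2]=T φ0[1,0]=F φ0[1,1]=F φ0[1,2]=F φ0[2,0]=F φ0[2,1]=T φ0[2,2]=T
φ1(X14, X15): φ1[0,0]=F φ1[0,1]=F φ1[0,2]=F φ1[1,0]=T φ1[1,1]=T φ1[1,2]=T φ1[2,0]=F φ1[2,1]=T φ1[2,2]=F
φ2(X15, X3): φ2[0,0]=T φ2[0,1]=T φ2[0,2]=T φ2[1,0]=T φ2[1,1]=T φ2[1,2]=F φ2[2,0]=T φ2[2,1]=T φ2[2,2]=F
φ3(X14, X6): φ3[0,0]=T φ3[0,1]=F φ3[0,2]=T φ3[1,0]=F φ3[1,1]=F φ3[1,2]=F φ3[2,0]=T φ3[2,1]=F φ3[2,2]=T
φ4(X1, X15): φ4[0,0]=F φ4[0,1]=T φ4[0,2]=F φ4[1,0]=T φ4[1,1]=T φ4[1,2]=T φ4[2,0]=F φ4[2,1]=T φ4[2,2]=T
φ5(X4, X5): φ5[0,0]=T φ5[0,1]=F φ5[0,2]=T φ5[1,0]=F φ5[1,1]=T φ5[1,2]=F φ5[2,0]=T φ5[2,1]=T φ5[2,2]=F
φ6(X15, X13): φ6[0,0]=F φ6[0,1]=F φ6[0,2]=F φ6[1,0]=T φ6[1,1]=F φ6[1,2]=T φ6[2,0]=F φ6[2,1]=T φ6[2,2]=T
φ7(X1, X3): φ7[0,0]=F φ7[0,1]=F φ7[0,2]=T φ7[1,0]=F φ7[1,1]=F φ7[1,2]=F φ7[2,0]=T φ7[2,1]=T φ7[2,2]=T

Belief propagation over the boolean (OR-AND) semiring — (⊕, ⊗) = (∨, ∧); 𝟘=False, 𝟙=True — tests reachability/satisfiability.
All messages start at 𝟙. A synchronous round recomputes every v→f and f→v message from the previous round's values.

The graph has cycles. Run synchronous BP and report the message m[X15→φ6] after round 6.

message @ round 6 = [F, T, F]

init: all messages = 𝟙 over 3 values
r1 m[φ0→X4] = [T, F, T]
r1 m[φ0→X14] = [T, T, T]
r1 m[φ1→X14] = [F, T, T]
r1 m[φ1→X15] = [T, T, T]
r1 m[φ2→X15] = [T, T, T]
r1 m[φ2→X3] = [T, T, T]
r1 m[φ3→X14] = [T, F, T]
r1 m[φ3→X6] = [T, F, T]
r1 m[φ4→X1] = [T, T, T]
r1 m[φ4→X15] = [T, T, T]
r1 m[φ5→X4] = [T, T, T]
r1 m[φ5→X5] = [T, T, T]
r1 m[φ6→X15] = [F, T, T]
r1 m[φ6→X13] = [T, T, T]
r1 m[φ7→X1] = [T, F, T]
r1 m[φ7→X3] = [T, T, T]
r1 m[X4→φ0] = [T, T, T]
r1 m[X4→φ5] = [T, T, T]
r1 m[X14→φ0] = [T, T, T]
r1 m[X14→φ1] = [T, T, T]
r1 m[X14→φ3] = [T, T, T]
r1 m[X6→φ3] = [T, T, T]
r1 m[X1→φ4] = [T, T, T]
r1 m[X1→φ7] = [T, T, T]
r1 m[X15→φ1] = [T, T, T]
r1 m[X15→φ2] = [T, T, T]
r1 m[X15→φ4] = [T, T, T]
r1 m[X15→φ6] = [T, T, T]
r1 m[X13→φ6] = [T, T, T]
r1 m[X5→φ5] = [T, T, T]
r1 m[X3→φ2] = [T, T, T]
r1 m[X3→φ7] = [T, T, T]
r2 m[φ0→X4] = [T, F, T]
r2 m[φ0→X14] = [T, T, T]
r2 m[φ1→X14] = [F, T, T]
r2 m[φ1→X15] = [T, T, T]
r2 m[φ2→X15] = [T, T, T]
r2 m[φ2→X3] = [T, T, T]
r2 m[φ3→X14] = [T, F, T]
r2 m[φ3→X6] = [T, F, T]
r2 m[φ4→X1] = [T, T, T]
r2 m[φ4→X15] = [T, T, T]
r2 m[φ5→X4] = [T, T, T]
r2 m[φ5→X5] = [T, T, T]
r2 m[φ6→X15] = [F, T, T]
r2 m[φ6→X13] = [T, T, T]
r2 m[φ7→X1] = [T, F, T]
r2 m[φ7→X3] = [T, T, T]
r2 m[X4→φ0] = [T, T, T]
r2 m[X4→φ5] = [T, F, T]
r2 m[X14→φ0] = [F, F, T]
r2 m[X14→φ1] = [T, F, T]
r2 m[X14→φ3] = [F, T, T]
r2 m[X6→φ3] = [T, T, T]
r2 m[X1→φ4] = [T, F, T]
r2 m[X1→φ7] = [T, T, T]
r2 m[X15→φ1] = [F, T, T]
r2 m[X15→φ2] = [F, T, T]
r2 m[X15→φ4] = [F, T, T]
r2 m[X15→φ6] = [T, T, T]
r2 m[X13→φ6] = [T, T, T]
r2 m[X5→φ5] = [T, T, T]
r2 m[X3→φ2] = [T, T, T]
r2 m[X3→φ7] = [T, T, T]
r3 m[φ0→X4] = [T, F, T]
r3 m[φ0→X14] = [T, T, T]
r3 m[φ1→X14] = [F, T, T]
r3 m[φ1→X15] = [F, T, F]
r3 m[φ2→X15] = [T, T, T]
r3 m[φ2→X3] = [T, T, F]
r3 m[φ3→X14] = [T, F, T]
r3 m[φ3→X6] = [T, F, T]
r3 m[φ4→X1] = [T, T, T]
r3 m[φ4→X15] = [F, T, T]
r3 m[φ5→X4] = [T, T, T]
r3 m[φ5→X5] = [T, T, T]
r3 m[φ6→X15] = [F, T, T]
r3 m[φ6→X13] = [T, T, T]
r3 m[φ7→X1] = [T, F, T]
r3 m[φ7→X3] = [T, T, T]
r3 m[X4→φ0] = [T, T, T]
r3 m[X4→φ5] = [T, F, T]
r3 m[X14→φ0] = [F, F, T]
r3 m[X14→φ1] = [T, F, T]
r3 m[X14→φ3] = [F, T, T]
r3 m[X6→φ3] = [T, T, T]
r3 m[X1→φ4] = [T, F, T]
r3 m[X1→φ7] = [T, T, T]
r3 m[X15→φ1] = [F, T, T]
r3 m[X15→φ2] = [F, T, T]
r3 m[X15→φ4] = [F, T, T]
r3 m[X15→φ6] = [T, T, T]
r3 m[X13→φ6] = [T, T, T]
r3 m[X5→φ5] = [T, T, T]
r3 m[X3→φ2] = [T, T, T]
r3 m[X3→φ7] = [T, T, T]
r4 m[φ0→X4] = [T, F, T]
r4 m[φ0→X14] = [T, T, T]
r4 m[φ1→X14] = [F, T, T]
r4 m[φ1→X15] = [F, T, F]
r4 m[φ2→X15] = [T, T, T]
r4 m[φ2→X3] = [T, T, F]
r4 m[φ3→X14] = [T, F, T]
r4 m[φ3→X6] = [T, F, T]
r4 m[φ4→X1] = [T, T, T]
r4 m[φ4→X15] = [F, T, T]
r4 m[φ5→X4] = [T, T, T]
r4 m[φ5→X5] = [T, T, T]
r4 m[φ6→X15] = [F, T, T]
r4 m[φ6→X13] = [T, T, T]
r4 m[φ7→X1] = [T, F, T]
r4 m[φ7→X3] = [T, T, T]
r4 m[X4→φ0] = [T, T, T]
r4 m[X4→φ5] = [T, F, T]
r4 m[X14→φ0] = [F, F, T]
r4 m[X14→φ1] = [T, F, T]
r4 m[X14→φ3] = [F, T, T]
r4 m[X6→φ3] = [T, T, T]
r4 m[X1→φ4] = [T, F, T]
r4 m[X1→φ7] = [T, T, T]
r4 m[X15→φ1] = [F, T, T]
r4 m[X15→φ2] = [F, T, F]
r4 m[X15→φ4] = [F, T, F]
r4 m[X15→φ6] = [F, T, F]
r4 m[X13→φ6] = [T, T, T]
r4 m[X5→φ5] = [T, T, T]
r4 m[X3→φ2] = [T, T, T]
r4 m[X3→φ7] = [T, T, F]
r5 m[φ0→X4] = [T, F, T]
r5 m[φ0→X14] = [T, T, T]
r5 m[φ1→X14] = [F, T, T]
r5 m[φ1→X15] = [F, T, F]
r5 m[φ2→X15] = [T, T, T]
r5 m[φ2→X3] = [T, T, F]
r5 m[φ3→X14] = [T, F, T]
r5 m[φ3→X6] = [T, F, T]
r5 m[φ4→X1] = [T, T, T]
r5 m[φ4→X15] = [F, T, T]
r5 m[φ5→X4] = [T, T, T]
r5 m[φ5→X5] = [T, T, T]
r5 m[φ6→X15] = [F, T, T]
r5 m[φ6→X13] = [T, F, T]
r5 m[φ7→X1] = [F, F, T]
r5 m[φ7→X3] = [T, T, T]
r5 m[X4→φ0] = [T, T, T]
r5 m[X4→φ5] = [T, F, T]
r5 m[X14→φ0] = [F, F, T]
r5 m[X14→φ1] = [T, F, T]
r5 m[X14→φ3] = [F, T, T]
r5 m[X6→φ3] = [T, T, T]
r5 m[X1→φ4] = [T, F, T]
r5 m[X1→φ7] = [T, T, T]
r5 m[X15→φ1] = [F, T, T]
r5 m[X15→φ2] = [F, T, F]
r5 m[X15→φ4] = [F, T, F]
r5 m[X15→φ6] = [F, T, F]
r5 m[X13→φ6] = [T, T, T]
r5 m[X5→φ5] = [T, T, T]
r5 m[X3→φ2] = [T, T, T]
r5 m[X3→φ7] = [T, T, F]
r6 m[φ0→X4] = [T, F, T]
r6 m[φ0→X14] = [T, T, T]
r6 m[φ1→X14] = [F, T, T]
r6 m[φ1→X15] = [F, T, F]
r6 m[φ2→X15] = [T, T, T]
r6 m[φ2→X3] = [T, T, F]
r6 m[φ3→X14] = [T, F, T]
r6 m[φ3→X6] = [T, F, T]
r6 m[φ4→X1] = [T, T, T]
r6 m[φ4→X15] = [F, T, T]
r6 m[φ5→X4] = [T, T, T]
r6 m[φ5→X5] = [T, T, T]
r6 m[φ6→X15] = [F, T, T]
r6 m[φ6→X13] = [T, F, T]
r6 m[φ7→X1] = [F, F, T]
r6 m[φ7→X3] = [T, T, T]
r6 m[X4→φ0] = [T, T, T]
r6 m[X4→φ5] = [T, F, T]
r6 m[X14→φ0] = [F, F, T]
r6 m[X14→φ1] = [T, F, T]
r6 m[X14→φ3] = [F, T, T]
r6 m[X6→φ3] = [T, T, T]
r6 m[X1→φ4] = [F, F, T]
r6 m[X1→φ7] = [T, T, T]
r6 m[X15→φ1] = [F, T, T]
r6 m[X15→φ2] = [F, T, F]
r6 m[X15→φ4] = [F, T, F]
r6 m[X15→φ6] = [F, T, F]
r6 m[X13→φ6] = [T, T, T]
r6 m[X5→φ5] = [T, T, T]
r6 m[X3→φ2] = [T, T, T]
r6 m[X3→φ7] = [T, T, F]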